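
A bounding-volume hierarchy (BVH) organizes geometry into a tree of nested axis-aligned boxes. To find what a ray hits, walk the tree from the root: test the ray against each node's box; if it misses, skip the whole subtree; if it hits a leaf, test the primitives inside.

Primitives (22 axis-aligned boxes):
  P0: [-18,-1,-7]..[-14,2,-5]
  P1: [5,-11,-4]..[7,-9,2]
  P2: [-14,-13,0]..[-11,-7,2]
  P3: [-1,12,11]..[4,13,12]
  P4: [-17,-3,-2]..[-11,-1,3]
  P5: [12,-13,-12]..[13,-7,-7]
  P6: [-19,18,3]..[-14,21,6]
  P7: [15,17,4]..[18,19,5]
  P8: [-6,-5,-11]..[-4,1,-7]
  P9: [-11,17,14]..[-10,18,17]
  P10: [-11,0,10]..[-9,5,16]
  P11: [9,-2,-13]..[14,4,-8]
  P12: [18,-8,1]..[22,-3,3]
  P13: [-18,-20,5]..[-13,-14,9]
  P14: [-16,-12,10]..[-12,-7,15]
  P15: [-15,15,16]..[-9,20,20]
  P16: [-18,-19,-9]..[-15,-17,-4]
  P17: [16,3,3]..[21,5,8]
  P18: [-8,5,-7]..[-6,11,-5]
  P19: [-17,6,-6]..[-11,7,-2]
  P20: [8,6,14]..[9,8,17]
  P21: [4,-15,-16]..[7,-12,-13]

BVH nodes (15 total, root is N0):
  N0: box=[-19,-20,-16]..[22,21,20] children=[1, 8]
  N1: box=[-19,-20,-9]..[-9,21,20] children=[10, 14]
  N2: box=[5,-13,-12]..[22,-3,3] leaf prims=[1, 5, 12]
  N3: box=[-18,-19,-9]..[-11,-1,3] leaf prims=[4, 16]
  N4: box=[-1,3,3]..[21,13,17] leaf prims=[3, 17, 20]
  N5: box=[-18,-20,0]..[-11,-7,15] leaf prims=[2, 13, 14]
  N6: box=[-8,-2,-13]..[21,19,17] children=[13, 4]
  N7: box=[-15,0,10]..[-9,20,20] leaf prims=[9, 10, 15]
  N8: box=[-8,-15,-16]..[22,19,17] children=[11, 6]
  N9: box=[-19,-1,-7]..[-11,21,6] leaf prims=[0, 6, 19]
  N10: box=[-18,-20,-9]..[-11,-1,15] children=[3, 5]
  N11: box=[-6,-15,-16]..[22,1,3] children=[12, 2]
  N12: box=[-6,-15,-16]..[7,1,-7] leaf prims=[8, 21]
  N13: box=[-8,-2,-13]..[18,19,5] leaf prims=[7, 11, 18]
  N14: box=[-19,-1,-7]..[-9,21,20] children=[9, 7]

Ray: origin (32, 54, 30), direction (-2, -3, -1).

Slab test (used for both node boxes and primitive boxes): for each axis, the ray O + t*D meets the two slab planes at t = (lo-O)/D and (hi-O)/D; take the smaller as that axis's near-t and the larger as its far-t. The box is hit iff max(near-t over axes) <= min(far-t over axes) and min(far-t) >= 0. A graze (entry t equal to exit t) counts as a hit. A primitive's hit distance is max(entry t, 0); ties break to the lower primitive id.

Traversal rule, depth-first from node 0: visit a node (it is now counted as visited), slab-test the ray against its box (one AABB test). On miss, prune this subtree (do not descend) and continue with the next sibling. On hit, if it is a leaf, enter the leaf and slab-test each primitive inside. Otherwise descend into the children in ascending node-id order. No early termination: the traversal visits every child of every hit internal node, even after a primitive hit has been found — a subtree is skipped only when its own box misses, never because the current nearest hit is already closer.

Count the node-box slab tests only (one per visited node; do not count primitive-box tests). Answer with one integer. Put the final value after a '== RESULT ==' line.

Trace the traversal:
N0 x:[5,51/2] y:[11,74/3] z:[10,46] -> hit [11,74/3], descend [1, 8]
  N1 x:[41/2,51/2] y:[11,74/3] z:[10,39] -> hit [41/2,74/3], descend [10, 14]
    N10 x:[43/2,25] y:[55/3,74/3] z:[15,39] -> hit [43/2,74/3], descend [3, 5]
      N3 x:[43/2,25] y:[55/3,73/3] z:[27,39] -> miss, prune
      N5 x:[43/2,25] y:[61/3,74/3] z:[15,30] -> hit [43/2,74/3] leaf, test {P2(miss), P13@t=68/3, P14(miss)}
    N14 x:[41/2,51/2] y:[11,55/3] z:[10,37] -> miss, prune
  N8 x:[5,20] y:[35/3,23] z:[13,46] -> hit [13,20], descend [6, 11]
    N6 x:[11/2,20] y:[35/3,56/3] z:[13,43] -> hit [13,56/3], descend [4, 13]
      N4 x:[11/2,33/2] y:[41/3,17] z:[13,27] -> hit [41/3,33/2] leaf, test {P3(miss), P17(miss), P20(miss)}
      N13 x:[7,20] y:[35/3,56/3] z:[25,43] -> miss, prune
    N11 x:[5,19] y:[53/3,23] z:[27,46] -> miss, prune

Visited [0, 1, 10, 3, 5, 14, 8, 6, 4, 13, 11]. Tests: 11 box, 2 leaf. Nearest: P13.

== RESULT ==
11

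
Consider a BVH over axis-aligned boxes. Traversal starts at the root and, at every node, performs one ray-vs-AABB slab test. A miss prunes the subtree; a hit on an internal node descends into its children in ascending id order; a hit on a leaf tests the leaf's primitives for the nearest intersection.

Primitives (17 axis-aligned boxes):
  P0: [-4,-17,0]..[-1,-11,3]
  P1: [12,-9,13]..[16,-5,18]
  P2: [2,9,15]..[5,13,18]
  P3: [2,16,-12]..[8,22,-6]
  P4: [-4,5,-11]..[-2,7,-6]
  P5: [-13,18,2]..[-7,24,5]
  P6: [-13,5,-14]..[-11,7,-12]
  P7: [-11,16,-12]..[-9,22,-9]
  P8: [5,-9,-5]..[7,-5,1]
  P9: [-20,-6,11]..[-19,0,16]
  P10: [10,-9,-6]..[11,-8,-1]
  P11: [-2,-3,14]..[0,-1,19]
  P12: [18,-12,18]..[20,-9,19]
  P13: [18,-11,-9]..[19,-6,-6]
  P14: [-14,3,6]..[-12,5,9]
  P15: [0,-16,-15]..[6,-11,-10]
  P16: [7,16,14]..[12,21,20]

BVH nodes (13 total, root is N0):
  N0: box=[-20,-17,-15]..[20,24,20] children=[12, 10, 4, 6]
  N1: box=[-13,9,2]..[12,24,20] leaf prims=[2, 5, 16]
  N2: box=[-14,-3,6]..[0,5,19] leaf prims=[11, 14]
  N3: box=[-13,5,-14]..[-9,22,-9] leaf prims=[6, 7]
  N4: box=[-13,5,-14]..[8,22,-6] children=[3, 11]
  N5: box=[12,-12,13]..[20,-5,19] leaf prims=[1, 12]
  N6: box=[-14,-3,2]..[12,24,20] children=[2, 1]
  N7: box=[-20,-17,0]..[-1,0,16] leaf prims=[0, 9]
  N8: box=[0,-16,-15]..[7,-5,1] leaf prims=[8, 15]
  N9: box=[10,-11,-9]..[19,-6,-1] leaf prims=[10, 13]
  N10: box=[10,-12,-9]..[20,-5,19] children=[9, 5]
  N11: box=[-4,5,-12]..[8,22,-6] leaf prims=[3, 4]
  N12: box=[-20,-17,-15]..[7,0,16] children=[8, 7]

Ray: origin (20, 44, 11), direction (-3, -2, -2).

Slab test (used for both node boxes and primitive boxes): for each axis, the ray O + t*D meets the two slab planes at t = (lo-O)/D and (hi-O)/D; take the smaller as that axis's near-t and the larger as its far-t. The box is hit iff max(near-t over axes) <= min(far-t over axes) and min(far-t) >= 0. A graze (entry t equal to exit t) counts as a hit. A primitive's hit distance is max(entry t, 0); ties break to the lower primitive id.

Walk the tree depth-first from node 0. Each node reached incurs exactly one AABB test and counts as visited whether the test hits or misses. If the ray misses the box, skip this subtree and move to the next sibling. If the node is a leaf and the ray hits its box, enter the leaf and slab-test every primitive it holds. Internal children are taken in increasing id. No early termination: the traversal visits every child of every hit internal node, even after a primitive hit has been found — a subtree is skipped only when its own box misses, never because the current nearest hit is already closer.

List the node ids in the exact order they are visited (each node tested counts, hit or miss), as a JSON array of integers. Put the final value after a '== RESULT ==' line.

Walk:
N0 x:[0,40/3] y:[10,61/2] z:[-9/2,13] -> hit [10,13], descend [4, 6, 10, 12]
  N4 x:[4,11] y:[11,39/2] z:[17/2,25/2] -> hit [11,11], descend [3, 11]
    N3 x:[29/3,11] y:[11,39/2] z:[10,25/2] -> hit [11,11] leaf, test {P6(miss), P7(miss)}
    N11 x:[4,8] y:[11,39/2] z:[17/2,23/2] -> miss, prune
  N6 x:[8/3,34/3] y:[10,47/2] z:[-9/2,9/2] -> miss, prune
  N10 x:[0,10/3] y:[49/2,28] z:[-4,10] -> miss, prune
  N12 x:[13/3,40/3] y:[22,61/2] z:[-5/2,13] -> miss, prune

Summary -> nodes [0, 4, 3, 11, 6, 10, 12]; box-tests=7; leaf-entries=1; first=miss

== RESULT ==
[0, 4, 3, 11, 6, 10, 12]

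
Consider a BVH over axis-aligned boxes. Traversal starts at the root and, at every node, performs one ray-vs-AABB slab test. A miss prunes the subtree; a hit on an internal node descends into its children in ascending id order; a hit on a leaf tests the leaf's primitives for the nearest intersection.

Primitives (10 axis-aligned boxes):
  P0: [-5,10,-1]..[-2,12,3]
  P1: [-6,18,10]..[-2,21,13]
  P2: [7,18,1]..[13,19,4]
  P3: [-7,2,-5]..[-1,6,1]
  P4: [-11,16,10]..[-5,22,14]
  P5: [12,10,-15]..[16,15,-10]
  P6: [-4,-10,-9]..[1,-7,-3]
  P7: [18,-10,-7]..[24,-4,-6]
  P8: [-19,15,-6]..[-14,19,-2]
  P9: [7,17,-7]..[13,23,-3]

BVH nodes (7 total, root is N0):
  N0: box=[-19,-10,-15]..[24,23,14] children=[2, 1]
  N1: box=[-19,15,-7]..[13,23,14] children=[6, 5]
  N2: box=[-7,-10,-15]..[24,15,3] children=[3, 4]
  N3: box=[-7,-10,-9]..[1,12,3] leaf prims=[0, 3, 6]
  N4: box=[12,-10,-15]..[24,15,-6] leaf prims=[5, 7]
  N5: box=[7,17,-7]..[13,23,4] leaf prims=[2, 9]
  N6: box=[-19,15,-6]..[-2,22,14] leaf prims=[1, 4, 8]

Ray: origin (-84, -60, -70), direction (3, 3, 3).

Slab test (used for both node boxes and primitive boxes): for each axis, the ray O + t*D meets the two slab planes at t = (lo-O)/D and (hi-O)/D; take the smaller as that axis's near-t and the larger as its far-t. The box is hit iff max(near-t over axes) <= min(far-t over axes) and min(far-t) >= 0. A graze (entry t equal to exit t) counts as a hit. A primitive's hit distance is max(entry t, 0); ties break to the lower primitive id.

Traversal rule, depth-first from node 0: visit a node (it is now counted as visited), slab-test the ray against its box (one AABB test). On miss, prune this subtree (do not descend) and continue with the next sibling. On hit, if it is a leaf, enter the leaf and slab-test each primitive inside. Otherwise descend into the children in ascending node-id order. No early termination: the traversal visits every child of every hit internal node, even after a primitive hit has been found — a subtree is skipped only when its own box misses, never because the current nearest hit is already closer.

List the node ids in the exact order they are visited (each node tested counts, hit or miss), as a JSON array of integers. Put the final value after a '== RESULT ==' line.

Trace the traversal:
N0 x:[65/3,36] y:[50/3,83/3] z:[55/3,28] -> hit [65/3,83/3], descend [1, 2]
  N1 x:[65/3,97/3] y:[25,83/3] z:[21,28] -> hit [25,83/3], descend [5, 6]
    N5 x:[91/3,97/3] y:[77/3,83/3] z:[21,74/3] -> miss, prune
    N6 x:[65/3,82/3] y:[25,82/3] z:[64/3,28] -> hit [25,82/3] leaf, test {P1@t=80/3, P4(miss), P8(miss)}
  N2 x:[77/3,36] y:[50/3,25] z:[55/3,73/3] -> miss, prune

order=[0, 1, 5, 6, 2]  |boxes|=5  |leaves|=1  hit=P1

== RESULT ==
[0, 1, 5, 6, 2]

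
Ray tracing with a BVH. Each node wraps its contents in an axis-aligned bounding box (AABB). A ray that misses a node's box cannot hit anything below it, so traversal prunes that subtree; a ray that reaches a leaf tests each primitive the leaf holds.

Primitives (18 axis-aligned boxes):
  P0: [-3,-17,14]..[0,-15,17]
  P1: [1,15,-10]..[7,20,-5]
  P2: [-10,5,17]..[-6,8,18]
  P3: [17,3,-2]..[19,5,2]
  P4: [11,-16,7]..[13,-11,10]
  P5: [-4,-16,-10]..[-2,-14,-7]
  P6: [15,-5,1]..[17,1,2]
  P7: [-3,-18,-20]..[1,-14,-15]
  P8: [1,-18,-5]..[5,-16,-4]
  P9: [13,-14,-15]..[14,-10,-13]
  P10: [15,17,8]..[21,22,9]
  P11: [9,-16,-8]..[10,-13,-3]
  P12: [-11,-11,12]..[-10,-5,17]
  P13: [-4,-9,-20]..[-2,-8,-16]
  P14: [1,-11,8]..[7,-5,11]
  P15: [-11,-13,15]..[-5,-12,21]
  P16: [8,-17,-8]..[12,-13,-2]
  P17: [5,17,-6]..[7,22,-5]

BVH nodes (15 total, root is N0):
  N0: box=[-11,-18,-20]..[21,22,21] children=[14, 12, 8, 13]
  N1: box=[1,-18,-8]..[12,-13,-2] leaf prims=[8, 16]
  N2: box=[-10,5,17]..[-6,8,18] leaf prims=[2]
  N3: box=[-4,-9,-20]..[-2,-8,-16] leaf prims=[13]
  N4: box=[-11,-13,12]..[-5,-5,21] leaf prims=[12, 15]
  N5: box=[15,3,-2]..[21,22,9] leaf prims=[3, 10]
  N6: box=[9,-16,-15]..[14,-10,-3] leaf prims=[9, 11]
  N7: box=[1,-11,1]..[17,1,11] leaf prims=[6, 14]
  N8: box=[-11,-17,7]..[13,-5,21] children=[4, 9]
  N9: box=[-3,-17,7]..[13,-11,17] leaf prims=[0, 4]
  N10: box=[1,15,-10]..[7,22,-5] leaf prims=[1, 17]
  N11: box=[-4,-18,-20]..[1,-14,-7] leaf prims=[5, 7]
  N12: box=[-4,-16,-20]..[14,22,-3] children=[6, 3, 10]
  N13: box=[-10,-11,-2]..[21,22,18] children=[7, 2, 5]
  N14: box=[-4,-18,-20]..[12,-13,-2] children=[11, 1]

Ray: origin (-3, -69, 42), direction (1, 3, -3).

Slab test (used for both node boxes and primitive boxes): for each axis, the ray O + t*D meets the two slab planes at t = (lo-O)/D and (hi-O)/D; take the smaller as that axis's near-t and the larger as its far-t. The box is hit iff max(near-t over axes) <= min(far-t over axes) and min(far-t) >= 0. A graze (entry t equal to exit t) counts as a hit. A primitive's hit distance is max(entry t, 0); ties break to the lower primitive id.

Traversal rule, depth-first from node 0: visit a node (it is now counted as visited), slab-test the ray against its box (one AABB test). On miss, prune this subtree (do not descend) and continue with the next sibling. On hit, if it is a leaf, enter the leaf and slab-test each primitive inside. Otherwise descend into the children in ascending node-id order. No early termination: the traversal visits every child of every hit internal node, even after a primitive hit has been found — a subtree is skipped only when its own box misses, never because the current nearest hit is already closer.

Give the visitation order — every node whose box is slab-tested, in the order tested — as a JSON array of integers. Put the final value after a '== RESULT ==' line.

Trace the traversal:
N0 x:[-8,24] y:[17,91/3] z:[7,62/3] -> hit [17,62/3], descend [8, 12, 13, 14]
  N8 x:[-8,16] y:[52/3,64/3] z:[7,35/3] -> miss, prune
  N12 x:[-1,17] y:[53/3,91/3] z:[15,62/3] -> miss, prune
  N13 x:[-7,24] y:[58/3,91/3] z:[8,44/3] -> miss, prune
  N14 x:[-1,15] y:[17,56/3] z:[44/3,62/3] -> miss, prune

Summary -> nodes [0, 8, 12, 13, 14]; box-tests=5; leaf-entries=0; first=miss

== RESULT ==
[0, 8, 12, 13, 14]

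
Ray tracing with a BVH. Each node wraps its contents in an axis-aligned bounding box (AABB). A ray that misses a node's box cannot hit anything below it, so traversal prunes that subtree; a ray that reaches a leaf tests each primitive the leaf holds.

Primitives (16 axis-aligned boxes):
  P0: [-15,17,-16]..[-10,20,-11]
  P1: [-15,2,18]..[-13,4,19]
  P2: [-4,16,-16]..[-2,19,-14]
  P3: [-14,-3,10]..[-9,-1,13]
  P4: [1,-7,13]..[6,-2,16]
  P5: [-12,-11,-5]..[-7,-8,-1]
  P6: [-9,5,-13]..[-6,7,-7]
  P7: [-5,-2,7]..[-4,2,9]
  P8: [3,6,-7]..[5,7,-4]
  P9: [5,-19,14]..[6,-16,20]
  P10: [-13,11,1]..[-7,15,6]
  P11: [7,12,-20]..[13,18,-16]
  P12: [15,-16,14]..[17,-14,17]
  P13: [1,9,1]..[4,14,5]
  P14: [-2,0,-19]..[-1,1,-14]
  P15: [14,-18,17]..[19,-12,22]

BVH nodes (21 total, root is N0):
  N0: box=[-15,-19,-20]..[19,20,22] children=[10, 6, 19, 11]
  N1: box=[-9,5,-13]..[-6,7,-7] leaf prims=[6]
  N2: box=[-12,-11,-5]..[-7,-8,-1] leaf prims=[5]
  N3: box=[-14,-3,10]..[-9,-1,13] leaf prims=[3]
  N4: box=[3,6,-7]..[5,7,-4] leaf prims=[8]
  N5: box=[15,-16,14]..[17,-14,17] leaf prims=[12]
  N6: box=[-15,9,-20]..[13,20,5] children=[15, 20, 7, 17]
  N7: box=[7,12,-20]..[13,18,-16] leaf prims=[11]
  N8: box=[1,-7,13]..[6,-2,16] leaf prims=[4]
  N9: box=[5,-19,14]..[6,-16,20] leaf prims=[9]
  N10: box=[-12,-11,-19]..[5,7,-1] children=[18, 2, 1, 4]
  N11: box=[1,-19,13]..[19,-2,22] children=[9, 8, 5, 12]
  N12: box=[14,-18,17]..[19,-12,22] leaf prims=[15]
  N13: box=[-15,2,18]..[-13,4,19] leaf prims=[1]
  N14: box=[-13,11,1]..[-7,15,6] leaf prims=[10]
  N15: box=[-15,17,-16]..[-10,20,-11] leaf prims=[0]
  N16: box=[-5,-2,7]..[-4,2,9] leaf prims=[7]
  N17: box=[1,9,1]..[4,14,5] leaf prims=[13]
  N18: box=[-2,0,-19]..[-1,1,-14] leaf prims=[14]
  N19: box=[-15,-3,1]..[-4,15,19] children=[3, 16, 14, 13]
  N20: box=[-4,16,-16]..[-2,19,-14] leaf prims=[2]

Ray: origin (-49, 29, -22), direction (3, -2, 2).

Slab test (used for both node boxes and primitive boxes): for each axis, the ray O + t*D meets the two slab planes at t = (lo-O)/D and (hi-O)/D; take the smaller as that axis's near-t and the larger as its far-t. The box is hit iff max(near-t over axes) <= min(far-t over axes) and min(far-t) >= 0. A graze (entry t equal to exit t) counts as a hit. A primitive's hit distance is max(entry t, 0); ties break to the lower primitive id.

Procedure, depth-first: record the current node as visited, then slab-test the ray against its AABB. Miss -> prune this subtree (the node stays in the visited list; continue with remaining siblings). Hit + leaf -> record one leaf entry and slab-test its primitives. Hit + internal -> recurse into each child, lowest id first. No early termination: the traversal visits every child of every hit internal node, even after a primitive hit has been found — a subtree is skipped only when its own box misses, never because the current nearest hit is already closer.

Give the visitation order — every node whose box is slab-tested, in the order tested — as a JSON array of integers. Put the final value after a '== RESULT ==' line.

Trace the traversal:
N0 x:[34/3,68/3] y:[9/2,24] z:[1,22] -> hit [34/3,22], descend [6, 10, 11, 19]
  N6 x:[34/3,62/3] y:[9/2,10] z:[1,27/2] -> miss, prune
  N10 x:[37/3,18] y:[11,20] z:[3/2,21/2] -> miss, prune
  N11 x:[50/3,68/3] y:[31/2,24] z:[35/2,22] -> hit [35/2,22], descend [5, 8, 9, 12]
    N5 x:[64/3,22] y:[43/2,45/2] z:[18,39/2] -> miss, prune
    N8 x:[50/3,55/3] y:[31/2,18] z:[35/2,19] -> hit [35/2,18] leaf, test {P4@t=35/2}
    N9 x:[18,55/3] y:[45/2,24] z:[18,21] -> miss, prune
    N12 x:[21,68/3] y:[41/2,47/2] z:[39/2,22] -> hit [21,22] leaf, test {P15@t=21}
  N19 x:[34/3,15] y:[7,16] z:[23/2,41/2] -> hit [23/2,15], descend [3, 13, 14, 16]
    N3 x:[35/3,40/3] y:[15,16] z:[16,35/2] -> miss, prune
    N13 x:[34/3,12] y:[25/2,27/2] z:[20,41/2] -> miss, prune
    N14 x:[12,14] y:[7,9] z:[23/2,14] -> miss, prune
    N16 x:[44/3,15] y:[27/2,31/2] z:[29/2,31/2] -> hit [44/3,15] leaf, test {P7@t=44/3}

13 AABB tests over nodes [0, 6, 10, 11, 5, 8, 9, 12, 19, 3, 13, 14, 16]; 3 leaves entered; closest P7.

== RESULT ==
[0, 6, 10, 11, 5, 8, 9, 12, 19, 3, 13, 14, 16]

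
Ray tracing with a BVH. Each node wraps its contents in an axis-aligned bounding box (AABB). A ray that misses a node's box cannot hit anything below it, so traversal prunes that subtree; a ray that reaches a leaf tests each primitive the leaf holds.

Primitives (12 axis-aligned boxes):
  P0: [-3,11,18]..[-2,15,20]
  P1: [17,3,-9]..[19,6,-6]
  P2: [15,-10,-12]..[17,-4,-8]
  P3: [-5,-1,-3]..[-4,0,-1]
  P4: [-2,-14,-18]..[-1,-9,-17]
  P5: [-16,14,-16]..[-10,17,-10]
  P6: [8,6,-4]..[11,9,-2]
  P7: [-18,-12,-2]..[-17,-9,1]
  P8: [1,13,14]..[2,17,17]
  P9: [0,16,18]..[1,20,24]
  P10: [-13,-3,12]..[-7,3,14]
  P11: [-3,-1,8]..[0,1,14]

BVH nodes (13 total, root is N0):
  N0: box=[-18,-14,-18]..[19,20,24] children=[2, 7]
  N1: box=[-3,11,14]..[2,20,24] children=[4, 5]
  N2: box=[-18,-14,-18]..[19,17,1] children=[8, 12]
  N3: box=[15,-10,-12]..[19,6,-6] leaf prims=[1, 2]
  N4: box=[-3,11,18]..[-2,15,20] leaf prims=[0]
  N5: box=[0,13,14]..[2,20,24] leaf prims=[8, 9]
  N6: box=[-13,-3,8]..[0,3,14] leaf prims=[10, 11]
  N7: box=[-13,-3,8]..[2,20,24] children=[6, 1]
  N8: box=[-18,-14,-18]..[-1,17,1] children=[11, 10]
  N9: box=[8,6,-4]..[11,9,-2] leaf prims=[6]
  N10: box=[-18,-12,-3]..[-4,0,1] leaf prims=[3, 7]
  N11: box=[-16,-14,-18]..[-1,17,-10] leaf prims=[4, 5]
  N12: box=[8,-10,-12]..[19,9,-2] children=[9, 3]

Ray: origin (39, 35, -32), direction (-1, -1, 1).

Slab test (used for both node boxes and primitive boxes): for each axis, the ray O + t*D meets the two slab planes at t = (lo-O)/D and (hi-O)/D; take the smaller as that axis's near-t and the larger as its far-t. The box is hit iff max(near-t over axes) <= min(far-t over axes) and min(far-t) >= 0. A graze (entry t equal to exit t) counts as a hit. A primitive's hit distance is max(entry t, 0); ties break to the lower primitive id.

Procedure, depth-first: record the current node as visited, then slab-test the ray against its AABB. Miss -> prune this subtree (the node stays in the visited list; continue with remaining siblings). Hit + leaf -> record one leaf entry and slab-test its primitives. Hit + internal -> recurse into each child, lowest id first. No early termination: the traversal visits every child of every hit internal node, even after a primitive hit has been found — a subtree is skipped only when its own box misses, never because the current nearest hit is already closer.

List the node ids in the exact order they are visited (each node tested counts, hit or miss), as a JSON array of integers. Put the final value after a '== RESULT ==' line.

Traverse from the root:
N0 x:[20,57] y:[15,49] z:[14,56] -> hit [20,49], descend [2, 7]
  N2 x:[20,57] y:[18,49] z:[14,33] -> hit [20,33], descend [8, 12]
    N8 x:[40,57] y:[18,49] z:[14,33] -> miss, prune
    N12 x:[20,31] y:[26,45] z:[20,30] -> hit [26,30], descend [3, 9]
      N3 x:[20,24] y:[29,45] z:[20,26] -> miss, prune
      N9 x:[28,31] y:[26,29] z:[28,30] -> hit [28,29] leaf, test {P6@t=28}
  N7 x:[37,52] y:[15,38] z:[40,56] -> miss, prune

7 AABB tests over nodes [0, 2, 8, 12, 3, 9, 7]; 1 leaf entered; closest P6.

== RESULT ==
[0, 2, 8, 12, 3, 9, 7]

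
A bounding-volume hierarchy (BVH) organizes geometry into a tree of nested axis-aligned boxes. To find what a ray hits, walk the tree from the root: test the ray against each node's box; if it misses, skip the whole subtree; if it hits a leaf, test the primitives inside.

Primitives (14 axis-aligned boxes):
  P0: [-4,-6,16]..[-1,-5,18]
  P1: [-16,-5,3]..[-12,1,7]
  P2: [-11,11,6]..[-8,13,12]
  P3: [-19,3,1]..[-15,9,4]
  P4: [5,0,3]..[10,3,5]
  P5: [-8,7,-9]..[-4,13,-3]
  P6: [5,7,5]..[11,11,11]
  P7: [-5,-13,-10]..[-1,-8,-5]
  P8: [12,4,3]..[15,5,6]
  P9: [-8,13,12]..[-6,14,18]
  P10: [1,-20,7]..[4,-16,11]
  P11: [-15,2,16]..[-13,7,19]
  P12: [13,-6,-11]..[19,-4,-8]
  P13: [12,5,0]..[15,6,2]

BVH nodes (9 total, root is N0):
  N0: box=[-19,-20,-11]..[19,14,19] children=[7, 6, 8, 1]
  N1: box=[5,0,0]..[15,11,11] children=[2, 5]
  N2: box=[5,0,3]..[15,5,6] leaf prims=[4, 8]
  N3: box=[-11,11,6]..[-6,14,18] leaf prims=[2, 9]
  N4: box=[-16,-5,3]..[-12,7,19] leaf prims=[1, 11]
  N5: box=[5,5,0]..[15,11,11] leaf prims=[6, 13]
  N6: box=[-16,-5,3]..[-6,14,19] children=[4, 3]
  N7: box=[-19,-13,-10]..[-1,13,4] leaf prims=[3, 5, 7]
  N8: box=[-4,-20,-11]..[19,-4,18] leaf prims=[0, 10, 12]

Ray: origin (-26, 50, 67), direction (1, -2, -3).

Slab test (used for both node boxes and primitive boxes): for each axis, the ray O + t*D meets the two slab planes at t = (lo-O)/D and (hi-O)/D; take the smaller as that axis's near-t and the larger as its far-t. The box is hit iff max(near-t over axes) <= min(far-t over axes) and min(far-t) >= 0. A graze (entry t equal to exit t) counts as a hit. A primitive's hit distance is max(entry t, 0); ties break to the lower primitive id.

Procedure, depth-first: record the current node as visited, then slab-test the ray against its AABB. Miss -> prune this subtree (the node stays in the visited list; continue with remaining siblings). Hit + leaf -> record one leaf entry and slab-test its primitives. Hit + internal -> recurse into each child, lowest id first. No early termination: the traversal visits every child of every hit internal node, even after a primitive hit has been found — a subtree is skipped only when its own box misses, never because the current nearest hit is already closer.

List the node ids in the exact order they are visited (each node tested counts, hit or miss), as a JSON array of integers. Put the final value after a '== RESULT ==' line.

Traverse from the root:
N0 x:[7,45] y:[18,35] z:[16,26] -> hit [18,26], descend [1, 6, 7, 8]
  N1 x:[31,41] y:[39/2,25] z:[56/3,67/3] -> miss, prune
  N6 x:[10,20] y:[18,55/2] z:[16,64/3] -> hit [18,20], descend [3, 4]
    N3 x:[15,20] y:[18,39/2] z:[49/3,61/3] -> hit [18,39/2] leaf, test {P2(miss), P9@t=18}
    N4 x:[10,14] y:[43/2,55/2] z:[16,64/3] -> miss, prune
  N7 x:[7,25] y:[37/2,63/2] z:[21,77/3] -> hit [21,25] leaf, test {P3(miss), P5(miss), P7(miss)}
  N8 x:[22,45] y:[27,35] z:[49/3,26] -> miss, prune

7 AABB tests over nodes [0, 1, 6, 3, 4, 7, 8]; 2 leaves entered; closest P9.

== RESULT ==
[0, 1, 6, 3, 4, 7, 8]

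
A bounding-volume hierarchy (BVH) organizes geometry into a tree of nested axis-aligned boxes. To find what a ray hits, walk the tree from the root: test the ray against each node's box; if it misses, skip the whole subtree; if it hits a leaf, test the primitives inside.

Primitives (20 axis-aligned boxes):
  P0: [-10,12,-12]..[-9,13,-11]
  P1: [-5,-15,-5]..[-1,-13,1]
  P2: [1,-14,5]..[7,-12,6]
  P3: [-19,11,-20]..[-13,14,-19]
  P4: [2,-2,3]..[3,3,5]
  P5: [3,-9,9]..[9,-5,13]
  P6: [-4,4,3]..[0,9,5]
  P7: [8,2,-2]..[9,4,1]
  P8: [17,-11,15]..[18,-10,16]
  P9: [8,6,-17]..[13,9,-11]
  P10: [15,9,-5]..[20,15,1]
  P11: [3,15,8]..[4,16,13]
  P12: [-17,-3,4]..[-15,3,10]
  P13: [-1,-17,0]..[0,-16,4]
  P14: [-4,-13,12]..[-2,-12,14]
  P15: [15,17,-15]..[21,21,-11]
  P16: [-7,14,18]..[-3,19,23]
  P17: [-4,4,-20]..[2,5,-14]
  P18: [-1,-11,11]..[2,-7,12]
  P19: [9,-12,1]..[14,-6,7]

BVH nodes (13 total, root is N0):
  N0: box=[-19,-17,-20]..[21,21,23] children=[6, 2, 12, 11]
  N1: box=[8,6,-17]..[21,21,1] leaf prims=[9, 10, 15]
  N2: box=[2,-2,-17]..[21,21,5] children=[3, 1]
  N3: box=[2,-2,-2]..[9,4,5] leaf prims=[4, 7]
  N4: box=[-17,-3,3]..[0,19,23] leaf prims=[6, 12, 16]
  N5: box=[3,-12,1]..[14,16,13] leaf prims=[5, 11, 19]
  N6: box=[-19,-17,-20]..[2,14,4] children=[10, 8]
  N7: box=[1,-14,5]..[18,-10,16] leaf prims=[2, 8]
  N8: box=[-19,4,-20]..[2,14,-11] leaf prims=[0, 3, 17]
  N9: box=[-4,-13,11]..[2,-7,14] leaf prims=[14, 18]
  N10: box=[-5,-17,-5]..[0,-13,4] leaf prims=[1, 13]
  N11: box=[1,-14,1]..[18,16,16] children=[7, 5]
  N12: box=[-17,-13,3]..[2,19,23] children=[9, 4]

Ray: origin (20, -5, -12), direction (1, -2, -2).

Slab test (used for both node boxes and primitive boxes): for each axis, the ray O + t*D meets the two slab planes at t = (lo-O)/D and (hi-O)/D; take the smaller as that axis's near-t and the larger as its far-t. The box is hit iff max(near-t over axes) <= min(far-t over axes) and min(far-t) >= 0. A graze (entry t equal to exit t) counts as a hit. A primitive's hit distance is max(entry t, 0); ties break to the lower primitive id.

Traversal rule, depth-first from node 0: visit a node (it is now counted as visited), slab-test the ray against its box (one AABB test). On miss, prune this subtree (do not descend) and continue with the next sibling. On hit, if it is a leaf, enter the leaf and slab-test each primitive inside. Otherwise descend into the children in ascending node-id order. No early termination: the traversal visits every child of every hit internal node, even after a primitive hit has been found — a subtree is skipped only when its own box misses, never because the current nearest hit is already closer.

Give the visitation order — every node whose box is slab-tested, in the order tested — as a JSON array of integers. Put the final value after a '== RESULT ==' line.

Traverse from the root:
N0 x:[-39,1] y:[-13,6] z:[-35/2,4] -> hit [-13,1], descend [2, 6, 11, 12]
  N2 x:[-18,1] y:[-13,-3/2] z:[-17/2,5/2] -> miss, prune
  N6 x:[-39,-18] y:[-19/2,6] z:[-8,4] -> miss, prune
  N11 x:[-19,-2] y:[-21/2,9/2] z:[-14,-13/2] -> miss, prune
  N12 x:[-37,-18] y:[-12,4] z:[-35/2,-15/2] -> miss, prune

Summary -> nodes [0, 2, 6, 11, 12]; box-tests=5; leaf-entries=0; first=miss

== RESULT ==
[0, 2, 6, 11, 12]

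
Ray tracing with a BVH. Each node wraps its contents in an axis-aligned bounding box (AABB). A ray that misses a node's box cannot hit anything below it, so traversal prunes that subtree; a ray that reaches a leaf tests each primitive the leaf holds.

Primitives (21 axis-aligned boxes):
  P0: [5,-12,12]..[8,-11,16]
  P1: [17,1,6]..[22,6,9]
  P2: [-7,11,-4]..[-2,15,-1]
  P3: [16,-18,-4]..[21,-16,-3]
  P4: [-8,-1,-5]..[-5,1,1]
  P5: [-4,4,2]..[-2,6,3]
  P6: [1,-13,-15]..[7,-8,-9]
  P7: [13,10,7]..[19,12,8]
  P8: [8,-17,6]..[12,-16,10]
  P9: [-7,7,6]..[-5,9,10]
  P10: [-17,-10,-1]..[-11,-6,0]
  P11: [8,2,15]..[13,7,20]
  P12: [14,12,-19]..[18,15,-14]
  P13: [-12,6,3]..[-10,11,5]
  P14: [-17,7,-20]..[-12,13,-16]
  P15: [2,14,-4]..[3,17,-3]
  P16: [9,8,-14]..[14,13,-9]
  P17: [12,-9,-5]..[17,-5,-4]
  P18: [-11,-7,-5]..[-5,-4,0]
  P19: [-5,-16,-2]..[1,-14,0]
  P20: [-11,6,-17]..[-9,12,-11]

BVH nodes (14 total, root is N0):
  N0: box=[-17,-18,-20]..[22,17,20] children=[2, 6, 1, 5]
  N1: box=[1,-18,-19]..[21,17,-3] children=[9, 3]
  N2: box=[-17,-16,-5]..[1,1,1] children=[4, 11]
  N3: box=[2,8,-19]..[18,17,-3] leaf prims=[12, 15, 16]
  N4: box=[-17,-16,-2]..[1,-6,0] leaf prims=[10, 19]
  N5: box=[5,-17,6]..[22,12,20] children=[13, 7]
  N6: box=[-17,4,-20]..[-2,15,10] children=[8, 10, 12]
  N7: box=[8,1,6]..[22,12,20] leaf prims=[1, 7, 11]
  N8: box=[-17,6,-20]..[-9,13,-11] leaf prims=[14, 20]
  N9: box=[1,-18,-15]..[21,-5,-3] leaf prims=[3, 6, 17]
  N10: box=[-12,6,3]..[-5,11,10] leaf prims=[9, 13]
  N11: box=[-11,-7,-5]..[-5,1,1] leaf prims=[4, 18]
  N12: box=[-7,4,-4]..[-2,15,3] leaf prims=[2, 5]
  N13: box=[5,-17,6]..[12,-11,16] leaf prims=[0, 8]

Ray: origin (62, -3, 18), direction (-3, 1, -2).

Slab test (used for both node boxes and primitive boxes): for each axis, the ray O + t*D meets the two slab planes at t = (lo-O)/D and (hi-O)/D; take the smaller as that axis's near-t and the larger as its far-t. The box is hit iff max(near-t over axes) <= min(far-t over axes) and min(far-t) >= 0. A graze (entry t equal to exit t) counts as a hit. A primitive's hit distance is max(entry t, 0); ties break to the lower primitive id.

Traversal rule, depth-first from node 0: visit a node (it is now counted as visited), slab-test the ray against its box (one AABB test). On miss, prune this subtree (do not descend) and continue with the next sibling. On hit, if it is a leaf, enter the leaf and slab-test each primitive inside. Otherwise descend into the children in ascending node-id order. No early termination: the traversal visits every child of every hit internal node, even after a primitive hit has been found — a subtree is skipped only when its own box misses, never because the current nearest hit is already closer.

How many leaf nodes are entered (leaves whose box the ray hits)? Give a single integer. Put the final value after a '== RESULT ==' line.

Traverse from the root:
N0 x:[40/3,79/3] y:[-15,20] z:[-1,19] -> hit [40/3,19], descend [1, 2, 5, 6]
  N1 x:[41/3,61/3] y:[-15,20] z:[21/2,37/2] -> hit [41/3,37/2], descend [3, 9]
    N3 x:[44/3,20] y:[11,20] z:[21/2,37/2] -> hit [44/3,37/2] leaf, test {P12@t=16, P15(miss), P16@t=16}
    N9 x:[41/3,61/3] y:[-15,-2] z:[21/2,33/2] -> miss, prune
  N2 x:[61/3,79/3] y:[-13,4] z:[17/2,23/2] -> miss, prune
  N5 x:[40/3,19] y:[-14,15] z:[-1,6] -> miss, prune
  N6 x:[64/3,79/3] y:[7,18] z:[4,19] -> miss, prune

Summary -> nodes [0, 1, 3, 9, 2, 5, 6]; box-tests=7; leaf-entries=1; first=P12

== RESULT ==
1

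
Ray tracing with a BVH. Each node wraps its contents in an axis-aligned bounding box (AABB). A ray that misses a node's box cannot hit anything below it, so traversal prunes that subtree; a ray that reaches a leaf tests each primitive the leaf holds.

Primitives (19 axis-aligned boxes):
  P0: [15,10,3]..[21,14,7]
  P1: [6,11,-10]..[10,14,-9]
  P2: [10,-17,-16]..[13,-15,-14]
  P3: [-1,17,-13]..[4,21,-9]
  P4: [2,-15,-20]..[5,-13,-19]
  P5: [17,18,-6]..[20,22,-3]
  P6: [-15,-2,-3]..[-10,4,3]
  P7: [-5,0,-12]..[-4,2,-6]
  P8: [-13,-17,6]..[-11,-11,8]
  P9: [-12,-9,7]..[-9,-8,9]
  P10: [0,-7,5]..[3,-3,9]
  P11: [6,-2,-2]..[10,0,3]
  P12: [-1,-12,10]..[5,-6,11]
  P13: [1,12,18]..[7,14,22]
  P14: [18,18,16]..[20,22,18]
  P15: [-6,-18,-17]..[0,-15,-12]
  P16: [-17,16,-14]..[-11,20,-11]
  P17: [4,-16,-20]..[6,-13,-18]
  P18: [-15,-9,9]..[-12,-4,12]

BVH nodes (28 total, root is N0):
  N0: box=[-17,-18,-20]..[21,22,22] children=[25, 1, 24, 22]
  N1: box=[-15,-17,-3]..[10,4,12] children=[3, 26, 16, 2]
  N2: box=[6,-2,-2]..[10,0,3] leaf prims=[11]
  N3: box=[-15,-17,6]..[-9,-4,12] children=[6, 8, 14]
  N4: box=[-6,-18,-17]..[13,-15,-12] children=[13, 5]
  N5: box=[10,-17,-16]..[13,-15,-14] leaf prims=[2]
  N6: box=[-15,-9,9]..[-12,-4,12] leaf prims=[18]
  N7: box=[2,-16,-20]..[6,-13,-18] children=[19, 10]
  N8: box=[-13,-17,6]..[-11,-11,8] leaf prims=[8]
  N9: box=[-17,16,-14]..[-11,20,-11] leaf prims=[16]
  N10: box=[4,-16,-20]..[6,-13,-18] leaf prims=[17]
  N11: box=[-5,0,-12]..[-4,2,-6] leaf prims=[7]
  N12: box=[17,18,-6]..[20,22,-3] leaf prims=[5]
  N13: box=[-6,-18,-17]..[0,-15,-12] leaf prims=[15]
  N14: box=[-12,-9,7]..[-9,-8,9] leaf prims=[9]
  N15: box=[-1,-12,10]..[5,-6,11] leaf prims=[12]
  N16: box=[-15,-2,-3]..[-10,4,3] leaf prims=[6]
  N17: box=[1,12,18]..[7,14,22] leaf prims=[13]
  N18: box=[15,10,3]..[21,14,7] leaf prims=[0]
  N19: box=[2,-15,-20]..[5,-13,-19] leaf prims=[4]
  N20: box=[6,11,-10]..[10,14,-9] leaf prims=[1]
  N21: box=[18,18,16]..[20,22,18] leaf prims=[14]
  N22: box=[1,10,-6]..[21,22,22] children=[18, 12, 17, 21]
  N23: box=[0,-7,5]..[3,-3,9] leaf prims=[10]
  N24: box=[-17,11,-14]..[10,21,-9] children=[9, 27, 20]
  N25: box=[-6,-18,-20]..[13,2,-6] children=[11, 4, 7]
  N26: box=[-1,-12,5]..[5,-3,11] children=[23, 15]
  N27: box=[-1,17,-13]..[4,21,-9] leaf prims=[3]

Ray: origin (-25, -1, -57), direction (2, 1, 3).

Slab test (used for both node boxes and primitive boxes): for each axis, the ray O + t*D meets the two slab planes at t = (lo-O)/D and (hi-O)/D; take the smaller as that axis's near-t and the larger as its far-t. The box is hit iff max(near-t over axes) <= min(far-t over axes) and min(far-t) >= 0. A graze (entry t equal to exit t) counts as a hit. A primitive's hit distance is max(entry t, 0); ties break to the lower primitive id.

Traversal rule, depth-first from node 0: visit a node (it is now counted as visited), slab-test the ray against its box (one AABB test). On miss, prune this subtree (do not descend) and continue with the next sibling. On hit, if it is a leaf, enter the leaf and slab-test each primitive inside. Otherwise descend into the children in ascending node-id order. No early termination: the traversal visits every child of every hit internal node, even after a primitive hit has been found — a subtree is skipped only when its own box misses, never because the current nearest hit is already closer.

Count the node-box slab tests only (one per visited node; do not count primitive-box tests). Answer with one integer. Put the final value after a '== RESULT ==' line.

Walk:
N0 x:[4,23] y:[-17,23] z:[37/3,79/3] -> hit [37/3,23], descend [1, 22, 24, 25]
  N1 x:[5,35/2] y:[-16,5] z:[18,23] -> miss, prune
  N22 x:[13,23] y:[11,23] z:[17,79/3] -> hit [17,23], descend [12, 17, 18, 21]
    N12 x:[21,45/2] y:[19,23] z:[17,18] -> miss, prune
    N17 x:[13,16] y:[13,15] z:[25,79/3] -> miss, prune
    N18 x:[20,23] y:[11,15] z:[20,64/3] -> miss, prune
    N21 x:[43/2,45/2] y:[19,23] z:[73/3,25] -> miss, prune
  N24 x:[4,35/2] y:[12,22] z:[43/3,16] -> hit [43/3,16], descend [9, 20, 27]
    N9 x:[4,7] y:[17,21] z:[43/3,46/3] -> miss, prune
    N20 x:[31/2,35/2] y:[12,15] z:[47/3,16] -> miss, prune
    N27 x:[12,29/2] y:[18,22] z:[44/3,16] -> miss, prune
  N25 x:[19/2,19] y:[-17,3] z:[37/3,17] -> miss, prune

12 AABB tests over nodes [0, 1, 22, 12, 17, 18, 21, 24, 9, 20, 27, 25]; 0 leaves entered; closest miss.

== RESULT ==
12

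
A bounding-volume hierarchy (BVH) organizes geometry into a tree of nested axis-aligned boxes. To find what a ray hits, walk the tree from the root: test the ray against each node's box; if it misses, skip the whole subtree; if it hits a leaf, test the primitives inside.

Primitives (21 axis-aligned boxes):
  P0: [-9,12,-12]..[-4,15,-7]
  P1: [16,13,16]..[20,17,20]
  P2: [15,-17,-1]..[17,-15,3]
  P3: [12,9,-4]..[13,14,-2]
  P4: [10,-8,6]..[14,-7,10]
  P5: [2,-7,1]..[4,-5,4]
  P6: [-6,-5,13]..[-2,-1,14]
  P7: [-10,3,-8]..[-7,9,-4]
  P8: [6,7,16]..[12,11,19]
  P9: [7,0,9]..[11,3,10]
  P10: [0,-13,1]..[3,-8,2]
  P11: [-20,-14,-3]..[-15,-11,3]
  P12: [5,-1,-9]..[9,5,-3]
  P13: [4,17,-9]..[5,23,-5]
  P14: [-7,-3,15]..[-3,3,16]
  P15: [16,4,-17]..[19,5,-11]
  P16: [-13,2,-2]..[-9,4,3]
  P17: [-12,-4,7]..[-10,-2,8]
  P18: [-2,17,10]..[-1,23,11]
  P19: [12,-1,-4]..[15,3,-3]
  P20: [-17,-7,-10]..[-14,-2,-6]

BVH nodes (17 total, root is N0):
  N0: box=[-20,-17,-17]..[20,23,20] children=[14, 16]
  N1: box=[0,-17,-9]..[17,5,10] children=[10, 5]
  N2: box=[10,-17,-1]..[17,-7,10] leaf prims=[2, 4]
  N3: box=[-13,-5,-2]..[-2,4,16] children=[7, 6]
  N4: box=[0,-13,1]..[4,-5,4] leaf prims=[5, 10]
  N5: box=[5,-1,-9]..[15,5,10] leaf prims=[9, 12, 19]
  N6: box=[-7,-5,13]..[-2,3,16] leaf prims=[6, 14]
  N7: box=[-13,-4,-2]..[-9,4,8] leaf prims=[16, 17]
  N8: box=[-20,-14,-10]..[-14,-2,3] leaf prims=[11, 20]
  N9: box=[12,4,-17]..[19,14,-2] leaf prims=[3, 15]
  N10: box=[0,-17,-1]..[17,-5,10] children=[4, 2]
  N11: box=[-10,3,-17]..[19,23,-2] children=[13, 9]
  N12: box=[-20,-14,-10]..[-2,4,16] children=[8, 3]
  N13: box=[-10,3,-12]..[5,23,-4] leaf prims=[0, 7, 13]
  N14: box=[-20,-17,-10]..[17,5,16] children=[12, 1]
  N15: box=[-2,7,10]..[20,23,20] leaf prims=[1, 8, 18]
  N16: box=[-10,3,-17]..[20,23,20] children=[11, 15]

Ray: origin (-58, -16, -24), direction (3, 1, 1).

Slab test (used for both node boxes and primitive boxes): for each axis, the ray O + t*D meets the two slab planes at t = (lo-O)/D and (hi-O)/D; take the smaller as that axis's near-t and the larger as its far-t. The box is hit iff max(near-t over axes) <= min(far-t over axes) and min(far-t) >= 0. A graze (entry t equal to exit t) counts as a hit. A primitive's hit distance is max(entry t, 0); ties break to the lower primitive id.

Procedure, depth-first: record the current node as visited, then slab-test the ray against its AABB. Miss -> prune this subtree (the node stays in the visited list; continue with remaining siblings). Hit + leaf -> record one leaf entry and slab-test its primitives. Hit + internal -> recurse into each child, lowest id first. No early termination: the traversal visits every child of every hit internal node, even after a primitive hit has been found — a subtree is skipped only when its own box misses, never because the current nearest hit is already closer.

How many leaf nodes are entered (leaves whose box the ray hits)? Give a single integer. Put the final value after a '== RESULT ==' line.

Traverse from the root:
N0 x:[38/3,26] y:[-1,39] z:[7,44] -> hit [38/3,26], descend [14, 16]
  N14 x:[38/3,25] y:[-1,21] z:[14,40] -> hit [14,21], descend [1, 12]
    N1 x:[58/3,25] y:[-1,21] z:[15,34] -> hit [58/3,21], descend [5, 10]
      N5 x:[21,73/3] y:[15,21] z:[15,34] -> hit [21,21] leaf, test {P9(miss), P12@t=21, P19(miss)}
      N10 x:[58/3,25] y:[-1,11] z:[23,34] -> miss, prune
    N12 x:[38/3,56/3] y:[2,20] z:[14,40] -> hit [14,56/3], descend [3, 8]
      N3 x:[15,56/3] y:[11,20] z:[22,40] -> miss, prune
      N8 x:[38/3,44/3] y:[2,14] z:[14,27] -> hit [14,14] leaf, test {P11(miss), P20@t=14}
  N16 x:[16,26] y:[19,39] z:[7,44] -> hit [19,26], descend [11, 15]
    N11 x:[16,77/3] y:[19,39] z:[7,22] -> hit [19,22], descend [9, 13]
      N9 x:[70/3,77/3] y:[20,30] z:[7,22] -> miss, prune
      N13 x:[16,21] y:[19,39] z:[12,20] -> hit [19,20] leaf, test {P0(miss), P7(miss), P13(miss)}
    N15 x:[56/3,26] y:[23,39] z:[34,44] -> miss, prune

13 AABB tests over nodes [0, 14, 1, 5, 10, 12, 3, 8, 16, 11, 9, 13, 15]; 3 leaves entered; closest P20.

== RESULT ==
3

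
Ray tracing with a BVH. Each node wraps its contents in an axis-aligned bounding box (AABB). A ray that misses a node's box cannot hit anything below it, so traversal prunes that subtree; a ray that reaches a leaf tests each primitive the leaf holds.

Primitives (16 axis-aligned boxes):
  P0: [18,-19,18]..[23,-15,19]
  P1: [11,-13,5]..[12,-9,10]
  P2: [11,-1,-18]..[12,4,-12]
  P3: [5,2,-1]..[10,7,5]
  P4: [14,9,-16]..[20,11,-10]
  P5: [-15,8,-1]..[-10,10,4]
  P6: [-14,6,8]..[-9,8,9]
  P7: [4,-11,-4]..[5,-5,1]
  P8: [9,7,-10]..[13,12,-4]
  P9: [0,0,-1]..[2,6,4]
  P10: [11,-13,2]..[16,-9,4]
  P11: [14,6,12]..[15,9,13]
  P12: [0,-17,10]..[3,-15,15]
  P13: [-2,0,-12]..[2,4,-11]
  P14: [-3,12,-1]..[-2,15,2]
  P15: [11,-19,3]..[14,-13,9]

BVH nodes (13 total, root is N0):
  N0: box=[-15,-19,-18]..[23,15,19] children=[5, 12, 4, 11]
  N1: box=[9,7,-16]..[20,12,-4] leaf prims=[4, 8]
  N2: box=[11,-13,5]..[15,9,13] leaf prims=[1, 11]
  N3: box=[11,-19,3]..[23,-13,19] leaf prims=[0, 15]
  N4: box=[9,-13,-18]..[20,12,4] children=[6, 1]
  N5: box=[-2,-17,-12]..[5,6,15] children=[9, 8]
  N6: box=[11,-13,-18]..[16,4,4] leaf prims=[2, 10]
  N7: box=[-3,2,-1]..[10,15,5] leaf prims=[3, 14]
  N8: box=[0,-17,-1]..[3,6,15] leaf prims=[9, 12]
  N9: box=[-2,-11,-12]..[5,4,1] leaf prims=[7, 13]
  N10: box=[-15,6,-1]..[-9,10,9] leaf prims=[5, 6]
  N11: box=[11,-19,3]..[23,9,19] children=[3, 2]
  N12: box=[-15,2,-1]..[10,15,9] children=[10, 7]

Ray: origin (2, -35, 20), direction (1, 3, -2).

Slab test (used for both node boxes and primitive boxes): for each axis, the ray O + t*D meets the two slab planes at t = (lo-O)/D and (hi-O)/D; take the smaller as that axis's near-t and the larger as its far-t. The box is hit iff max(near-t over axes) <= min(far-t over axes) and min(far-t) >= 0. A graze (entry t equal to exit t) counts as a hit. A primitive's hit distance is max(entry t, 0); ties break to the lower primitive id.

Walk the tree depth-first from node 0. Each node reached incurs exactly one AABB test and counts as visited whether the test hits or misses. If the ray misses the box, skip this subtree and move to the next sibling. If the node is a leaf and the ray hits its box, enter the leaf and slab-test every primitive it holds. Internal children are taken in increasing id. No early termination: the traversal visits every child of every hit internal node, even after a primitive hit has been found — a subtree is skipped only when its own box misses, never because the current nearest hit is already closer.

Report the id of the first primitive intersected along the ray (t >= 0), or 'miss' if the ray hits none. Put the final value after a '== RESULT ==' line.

Traverse from the root:
N0 x:[-17,21] y:[16/3,50/3] z:[1/2,19] -> hit [16/3,50/3], descend [4, 5, 11, 12]
  N4 x:[7,18] y:[22/3,47/3] z:[8,19] -> hit [8,47/3], descend [1, 6]
    N1 x:[7,18] y:[14,47/3] z:[12,18] -> hit [14,47/3] leaf, test {P4@t=15, P8(miss)}
    N6 x:[9,14] y:[22/3,13] z:[8,19] -> hit [9,13] leaf, test {P2(miss), P10(miss)}
  N5 x:[-4,3] y:[6,41/3] z:[5/2,16] -> miss, prune
  N11 x:[9,21] y:[16/3,44/3] z:[1/2,17/2] -> miss, prune
  N12 x:[-17,8] y:[37/3,50/3] z:[11/2,21/2] -> miss, prune

7 AABB tests over nodes [0, 4, 1, 6, 5, 11, 12]; 2 leaves entered; closest P4.

== RESULT ==
4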